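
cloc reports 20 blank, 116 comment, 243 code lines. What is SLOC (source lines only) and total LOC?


Total LOC = blank + comment + code
Total LOC = 20 + 116 + 243 = 379
SLOC (source only) = code = 243

Total LOC: 379, SLOC: 243


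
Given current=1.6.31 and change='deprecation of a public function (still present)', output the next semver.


Current: 1.6.31
Change category: 'deprecation of a public function (still present)' → minor bump
SemVer rule: minor bump → increment MINOR, reset PATCH to 0 (MAJOR unchanged)
New: 1.7.0

1.7.0


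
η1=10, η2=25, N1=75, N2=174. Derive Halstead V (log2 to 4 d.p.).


Formula: V = N * log2(η), where N = N1 + N2 and η = η1 + η2
η = 10 + 25 = 35
N = 75 + 174 = 249
log2(35) ≈ 5.1293
V = 249 * 5.1293 = 1277.20

1277.20


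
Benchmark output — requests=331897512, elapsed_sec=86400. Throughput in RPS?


Formula: throughput = requests / seconds
throughput = 331897512 / 86400
throughput = 3841.41 requests/second

3841.41 requests/second


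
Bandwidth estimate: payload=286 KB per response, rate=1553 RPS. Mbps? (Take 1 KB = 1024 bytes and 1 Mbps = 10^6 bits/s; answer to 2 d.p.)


Formula: Mbps = payload_bytes * RPS * 8 / 1e6
Payload per request = 286 KB = 286 * 1024 = 292864 bytes
Total bytes/sec = 292864 * 1553 = 454817792
Total bits/sec = 454817792 * 8 = 3638542336
Mbps = 3638542336 / 1e6 = 3638.54

3638.54 Mbps


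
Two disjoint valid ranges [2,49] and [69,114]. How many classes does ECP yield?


Valid ranges: [2,49] and [69,114]
Class 1: x < 2 — invalid
Class 2: 2 ≤ x ≤ 49 — valid
Class 3: 49 < x < 69 — invalid (gap between ranges)
Class 4: 69 ≤ x ≤ 114 — valid
Class 5: x > 114 — invalid
Total equivalence classes: 5

5 equivalence classes


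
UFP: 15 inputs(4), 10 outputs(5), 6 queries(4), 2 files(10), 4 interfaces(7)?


UFP = EI*4 + EO*5 + EQ*4 + ILF*10 + EIF*7
UFP = 15*4 + 10*5 + 6*4 + 2*10 + 4*7
UFP = 60 + 50 + 24 + 20 + 28
UFP = 182

182


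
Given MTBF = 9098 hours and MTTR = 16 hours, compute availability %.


Availability = MTBF / (MTBF + MTTR)
Availability = 9098 / (9098 + 16)
Availability = 9098 / 9114
Availability = 99.8244%

99.8244%


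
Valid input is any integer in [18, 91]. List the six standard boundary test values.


Range: [18, 91]
Boundaries: just below min, min, min+1, max-1, max, just above max
Values: [17, 18, 19, 90, 91, 92]

[17, 18, 19, 90, 91, 92]


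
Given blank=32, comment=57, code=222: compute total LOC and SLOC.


Total LOC = blank + comment + code
Total LOC = 32 + 57 + 222 = 311
SLOC (source only) = code = 222

Total LOC: 311, SLOC: 222


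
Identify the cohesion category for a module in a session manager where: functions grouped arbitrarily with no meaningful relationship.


Reasoning: Worst: random grouping
Type: Coincidental cohesion

Coincidental cohesion


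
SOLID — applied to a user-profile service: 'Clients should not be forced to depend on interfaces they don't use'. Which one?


This describes the Interface Segregation Principle (ISP)

Interface Segregation Principle (ISP)


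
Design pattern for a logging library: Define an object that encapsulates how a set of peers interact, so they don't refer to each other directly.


This matches the Mediator pattern

Mediator


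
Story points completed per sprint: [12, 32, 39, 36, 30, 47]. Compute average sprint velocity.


Formula: Avg velocity = Total points / Number of sprints
Points: [12, 32, 39, 36, 30, 47]
Sum = 12 + 32 + 39 + 36 + 30 + 47 = 196
Avg velocity = 196 / 6 = 32.67 points/sprint

32.67 points/sprint


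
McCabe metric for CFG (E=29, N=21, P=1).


Formula: V(G) = E - N + 2P
V(G) = 29 - 21 + 2*1
V(G) = 8 + 2
V(G) = 10

10


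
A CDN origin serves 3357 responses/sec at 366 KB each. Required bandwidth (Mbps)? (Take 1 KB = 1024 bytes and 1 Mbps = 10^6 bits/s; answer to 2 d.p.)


Formula: Mbps = payload_bytes * RPS * 8 / 1e6
Payload per request = 366 KB = 366 * 1024 = 374784 bytes
Total bytes/sec = 374784 * 3357 = 1258149888
Total bits/sec = 1258149888 * 8 = 10065199104
Mbps = 10065199104 / 1e6 = 10065.2

10065.2 Mbps


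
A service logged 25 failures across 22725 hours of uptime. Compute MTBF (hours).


Formula: MTBF = Total operating time / Number of failures
MTBF = 22725 / 25
MTBF = 909.0 hours

909.0 hours


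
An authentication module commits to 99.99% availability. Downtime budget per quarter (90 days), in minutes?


Formula: allowed downtime = period * (100 - SLA) / 100
Period (quarter (90 days)) = 129600 minutes
Unavailability fraction = (100 - 99.99) / 100
Allowed downtime = 129600 * (100 - 99.99) / 100
Allowed downtime = 12.96 minutes

12.96 minutes


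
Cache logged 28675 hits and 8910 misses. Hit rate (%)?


Formula: hit rate = hits / (hits + misses) * 100
hit rate = 28675 / (28675 + 8910) * 100
hit rate = 28675 / 37585 * 100
hit rate = 76.29%

76.29%


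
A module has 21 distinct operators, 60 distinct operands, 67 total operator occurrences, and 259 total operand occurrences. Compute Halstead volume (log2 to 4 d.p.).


Formula: V = N * log2(η), where N = N1 + N2 and η = η1 + η2
η = 21 + 60 = 81
N = 67 + 259 = 326
log2(81) ≈ 6.3399
V = 326 * 6.3399 = 2066.81

2066.81


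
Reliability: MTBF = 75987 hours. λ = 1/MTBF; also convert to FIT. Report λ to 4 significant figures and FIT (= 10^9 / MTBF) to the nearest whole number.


Formula: λ = 1 / MTBF; FIT = λ × 1e9 = 1e9 / MTBF
λ = 1 / 75987 ≈ 1.316e-05 failures/hour
FIT = 1e9 / 75987 ≈ 13160 failures per 1e9 hours (nearest whole number)

λ = 1.316e-05 /h, FIT = 13160


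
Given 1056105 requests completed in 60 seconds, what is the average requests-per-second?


Formula: throughput = requests / seconds
throughput = 1056105 / 60
throughput = 17601.75 requests/second

17601.75 requests/second


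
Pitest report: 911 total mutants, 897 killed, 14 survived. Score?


Mutation score = killed / total * 100
Mutation score = 897 / 911 * 100
Mutation score = 98.46%

98.46%


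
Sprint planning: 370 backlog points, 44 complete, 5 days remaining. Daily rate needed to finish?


Formula: Required rate = Remaining points / Days left
Remaining = 370 - 44 = 326 points
Required rate = 326 / 5 = 65.2 points/day

65.2 points/day


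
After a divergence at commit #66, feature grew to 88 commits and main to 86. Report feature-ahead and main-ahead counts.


Common ancestor: commit #66
feature commits after divergence: 88 - 66 = 22
main commits after divergence: 86 - 66 = 20
feature is 22 commits ahead of main
main is 20 commits ahead of feature

feature ahead: 22, main ahead: 20


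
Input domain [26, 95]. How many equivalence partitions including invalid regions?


Valid range: [26, 95]
Class 1: x < 26 — invalid
Class 2: 26 ≤ x ≤ 95 — valid
Class 3: x > 95 — invalid
Total equivalence classes: 3

3 equivalence classes


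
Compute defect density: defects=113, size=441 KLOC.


Defect density = defects / KLOC
Defect density = 113 / 441
Defect density = 0.256 defects/KLOC

0.256 defects/KLOC


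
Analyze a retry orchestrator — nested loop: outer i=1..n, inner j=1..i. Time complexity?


Reasoning: triangle: n(n+1)/2 ~ n^2/2
Complexity: O(n^2)

O(n^2)


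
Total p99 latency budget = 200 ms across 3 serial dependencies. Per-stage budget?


Formula: per_stage = total_budget / stages
per_stage = 200 / 3
per_stage = 66.67 ms

66.67 ms


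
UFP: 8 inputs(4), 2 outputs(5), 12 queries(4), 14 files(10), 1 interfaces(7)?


UFP = EI*4 + EO*5 + EQ*4 + ILF*10 + EIF*7
UFP = 8*4 + 2*5 + 12*4 + 14*10 + 1*7
UFP = 32 + 10 + 48 + 140 + 7
UFP = 237

237


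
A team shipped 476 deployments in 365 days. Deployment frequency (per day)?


Formula: deployments per day = releases / days
= 476 / 365
= 1.304 deploys/day
(equivalently, 9.13 deploys/week)

1.304 deploys/day


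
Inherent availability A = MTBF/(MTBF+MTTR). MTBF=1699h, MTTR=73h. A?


Availability = MTBF / (MTBF + MTTR)
Availability = 1699 / (1699 + 73)
Availability = 1699 / 1772
Availability = 95.8804%

95.8804%


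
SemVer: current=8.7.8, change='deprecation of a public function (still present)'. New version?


Current: 8.7.8
Change category: 'deprecation of a public function (still present)' → minor bump
SemVer rule: minor bump → increment MINOR, reset PATCH to 0 (MAJOR unchanged)
New: 8.8.0

8.8.0


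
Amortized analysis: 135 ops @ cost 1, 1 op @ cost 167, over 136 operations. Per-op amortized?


Formula: Amortized cost = Total cost / Operations
Total cost = (135 * 1) + (1 * 167)
Total cost = 135 + 167 = 302
Amortized = 302 / 136 = 2.2206

2.2206


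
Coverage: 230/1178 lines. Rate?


Coverage = covered / total * 100
Coverage = 230 / 1178 * 100
Coverage = 19.52%

19.52%


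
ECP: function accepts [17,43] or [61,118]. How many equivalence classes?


Valid ranges: [17,43] and [61,118]
Class 1: x < 17 — invalid
Class 2: 17 ≤ x ≤ 43 — valid
Class 3: 43 < x < 61 — invalid (gap between ranges)
Class 4: 61 ≤ x ≤ 118 — valid
Class 5: x > 118 — invalid
Total equivalence classes: 5

5 equivalence classes


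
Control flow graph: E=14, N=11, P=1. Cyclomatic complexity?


Formula: V(G) = E - N + 2P
V(G) = 14 - 11 + 2*1
V(G) = 3 + 2
V(G) = 5

5


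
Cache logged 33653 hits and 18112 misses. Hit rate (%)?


Formula: hit rate = hits / (hits + misses) * 100
hit rate = 33653 / (33653 + 18112) * 100
hit rate = 33653 / 51765 * 100
hit rate = 65.01%

65.01%


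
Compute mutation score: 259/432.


Mutation score = killed / total * 100
Mutation score = 259 / 432 * 100
Mutation score = 59.95%

59.95%


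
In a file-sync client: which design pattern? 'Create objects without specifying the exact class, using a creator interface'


This matches the Factory Method pattern

Factory Method


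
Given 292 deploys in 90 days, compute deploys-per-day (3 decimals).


Formula: deployments per day = releases / days
= 292 / 90
= 3.244 deploys/day
(equivalently, 22.71 deploys/week)

3.244 deploys/day


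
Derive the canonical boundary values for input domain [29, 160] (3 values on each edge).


Range: [29, 160]
Boundaries: just below min, min, min+1, max-1, max, just above max
Values: [28, 29, 30, 159, 160, 161]

[28, 29, 30, 159, 160, 161]


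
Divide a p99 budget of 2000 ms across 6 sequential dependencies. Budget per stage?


Formula: per_stage = total_budget / stages
per_stage = 2000 / 6
per_stage = 333.33 ms

333.33 ms


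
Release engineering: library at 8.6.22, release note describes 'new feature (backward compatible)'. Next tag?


Current: 8.6.22
Change category: 'new feature (backward compatible)' → minor bump
SemVer rule: minor bump → increment MINOR, reset PATCH to 0 (MAJOR unchanged)
New: 8.7.0

8.7.0


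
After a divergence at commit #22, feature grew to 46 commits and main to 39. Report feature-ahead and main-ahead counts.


Common ancestor: commit #22
feature commits after divergence: 46 - 22 = 24
main commits after divergence: 39 - 22 = 17
feature is 24 commits ahead of main
main is 17 commits ahead of feature

feature ahead: 24, main ahead: 17


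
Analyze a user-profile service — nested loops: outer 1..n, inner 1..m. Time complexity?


Reasoning: product of independent bounds
Complexity: O(n*m)

O(n*m)


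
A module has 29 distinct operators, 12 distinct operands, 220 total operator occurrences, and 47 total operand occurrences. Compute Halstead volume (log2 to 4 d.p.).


Formula: V = N * log2(η), where N = N1 + N2 and η = η1 + η2
η = 29 + 12 = 41
N = 220 + 47 = 267
log2(41) ≈ 5.3576
V = 267 * 5.3576 = 1430.48

1430.48


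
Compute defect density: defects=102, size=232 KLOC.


Defect density = defects / KLOC
Defect density = 102 / 232
Defect density = 0.44 defects/KLOC

0.44 defects/KLOC


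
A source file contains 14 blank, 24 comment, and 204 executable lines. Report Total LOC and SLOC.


Total LOC = blank + comment + code
Total LOC = 14 + 24 + 204 = 242
SLOC (source only) = code = 204

Total LOC: 242, SLOC: 204


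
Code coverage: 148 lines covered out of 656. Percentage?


Coverage = covered / total * 100
Coverage = 148 / 656 * 100
Coverage = 22.56%

22.56%


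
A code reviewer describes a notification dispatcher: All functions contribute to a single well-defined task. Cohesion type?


Reasoning: Best: single purpose
Type: Functional cohesion

Functional cohesion


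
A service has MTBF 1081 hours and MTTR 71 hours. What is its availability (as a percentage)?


Availability = MTBF / (MTBF + MTTR)
Availability = 1081 / (1081 + 71)
Availability = 1081 / 1152
Availability = 93.8368%

93.8368%


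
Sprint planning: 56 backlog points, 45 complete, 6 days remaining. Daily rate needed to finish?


Formula: Required rate = Remaining points / Days left
Remaining = 56 - 45 = 11 points
Required rate = 11 / 6 = 1.83 points/day

1.83 points/day


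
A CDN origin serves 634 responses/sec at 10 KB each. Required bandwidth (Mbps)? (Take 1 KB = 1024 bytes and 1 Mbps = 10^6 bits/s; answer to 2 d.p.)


Formula: Mbps = payload_bytes * RPS * 8 / 1e6
Payload per request = 10 KB = 10 * 1024 = 10240 bytes
Total bytes/sec = 10240 * 634 = 6492160
Total bits/sec = 6492160 * 8 = 51937280
Mbps = 51937280 / 1e6 = 51.94

51.94 Mbps


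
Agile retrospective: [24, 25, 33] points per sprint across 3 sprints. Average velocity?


Formula: Avg velocity = Total points / Number of sprints
Points: [24, 25, 33]
Sum = 24 + 25 + 33 = 82
Avg velocity = 82 / 3 = 27.33 points/sprint

27.33 points/sprint


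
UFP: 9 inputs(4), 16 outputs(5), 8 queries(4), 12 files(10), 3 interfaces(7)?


UFP = EI*4 + EO*5 + EQ*4 + ILF*10 + EIF*7
UFP = 9*4 + 16*5 + 8*4 + 12*10 + 3*7
UFP = 36 + 80 + 32 + 120 + 21
UFP = 289

289


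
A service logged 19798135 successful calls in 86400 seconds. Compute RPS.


Formula: throughput = requests / seconds
throughput = 19798135 / 86400
throughput = 229.15 requests/second

229.15 requests/second


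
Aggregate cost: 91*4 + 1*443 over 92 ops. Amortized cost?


Formula: Amortized cost = Total cost / Operations
Total cost = (91 * 4) + (1 * 443)
Total cost = 364 + 443 = 807
Amortized = 807 / 92 = 8.7717

8.7717


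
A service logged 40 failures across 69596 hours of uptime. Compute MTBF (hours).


Formula: MTBF = Total operating time / Number of failures
MTBF = 69596 / 40
MTBF = 1739.9 hours

1739.9 hours


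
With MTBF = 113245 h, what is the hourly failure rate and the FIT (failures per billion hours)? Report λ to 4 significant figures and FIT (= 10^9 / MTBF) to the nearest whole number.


Formula: λ = 1 / MTBF; FIT = λ × 1e9 = 1e9 / MTBF
λ = 1 / 113245 ≈ 8.830e-06 failures/hour
FIT = 1e9 / 113245 ≈ 8830 failures per 1e9 hours (nearest whole number)

λ = 8.830e-06 /h, FIT = 8830


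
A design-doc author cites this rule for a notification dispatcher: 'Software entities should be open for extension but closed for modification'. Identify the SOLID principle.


This describes the Open/Closed Principle (OCP)

Open/Closed Principle (OCP)


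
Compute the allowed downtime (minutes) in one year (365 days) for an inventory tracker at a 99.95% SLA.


Formula: allowed downtime = period * (100 - SLA) / 100
Period (year (365 days)) = 525600 minutes
Unavailability fraction = (100 - 99.95) / 100
Allowed downtime = 525600 * (100 - 99.95) / 100
Allowed downtime = 262.8 minutes

262.8 minutes


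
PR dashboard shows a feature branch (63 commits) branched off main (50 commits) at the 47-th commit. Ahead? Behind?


Common ancestor: commit #47
feature commits after divergence: 63 - 47 = 16
main commits after divergence: 50 - 47 = 3
feature is 16 commits ahead of main
main is 3 commits ahead of feature

feature ahead: 16, main ahead: 3


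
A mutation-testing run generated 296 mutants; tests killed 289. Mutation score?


Mutation score = killed / total * 100
Mutation score = 289 / 296 * 100
Mutation score = 97.64%

97.64%


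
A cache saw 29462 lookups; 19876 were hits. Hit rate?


Formula: hit rate = hits / (hits + misses) * 100
hit rate = 19876 / (19876 + 9586) * 100
hit rate = 19876 / 29462 * 100
hit rate = 67.46%

67.46%


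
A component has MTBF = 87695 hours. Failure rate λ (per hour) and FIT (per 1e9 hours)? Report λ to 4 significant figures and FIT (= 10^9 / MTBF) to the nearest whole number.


Formula: λ = 1 / MTBF; FIT = λ × 1e9 = 1e9 / MTBF
λ = 1 / 87695 ≈ 1.140e-05 failures/hour
FIT = 1e9 / 87695 ≈ 11403 failures per 1e9 hours (nearest whole number)

λ = 1.140e-05 /h, FIT = 11403


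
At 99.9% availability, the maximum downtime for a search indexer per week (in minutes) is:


Formula: allowed downtime = period * (100 - SLA) / 100
Period (week) = 10080 minutes
Unavailability fraction = (100 - 99.9) / 100
Allowed downtime = 10080 * (100 - 99.9) / 100
Allowed downtime = 10.08 minutes

10.08 minutes


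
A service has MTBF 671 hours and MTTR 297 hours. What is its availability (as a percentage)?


Availability = MTBF / (MTBF + MTTR)
Availability = 671 / (671 + 297)
Availability = 671 / 968
Availability = 69.3182%

69.3182%


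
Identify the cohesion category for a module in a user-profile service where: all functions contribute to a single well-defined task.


Reasoning: Best: single purpose
Type: Functional cohesion

Functional cohesion


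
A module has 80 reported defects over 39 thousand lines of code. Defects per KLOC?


Defect density = defects / KLOC
Defect density = 80 / 39
Defect density = 2.051 defects/KLOC

2.051 defects/KLOC


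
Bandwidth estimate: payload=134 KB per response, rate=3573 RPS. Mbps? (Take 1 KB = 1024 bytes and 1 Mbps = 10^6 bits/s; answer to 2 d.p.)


Formula: Mbps = payload_bytes * RPS * 8 / 1e6
Payload per request = 134 KB = 134 * 1024 = 137216 bytes
Total bytes/sec = 137216 * 3573 = 490272768
Total bits/sec = 490272768 * 8 = 3922182144
Mbps = 3922182144 / 1e6 = 3922.18

3922.18 Mbps


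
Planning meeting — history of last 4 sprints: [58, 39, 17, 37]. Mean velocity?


Formula: Avg velocity = Total points / Number of sprints
Points: [58, 39, 17, 37]
Sum = 58 + 39 + 17 + 37 = 151
Avg velocity = 151 / 4 = 37.75 points/sprint

37.75 points/sprint


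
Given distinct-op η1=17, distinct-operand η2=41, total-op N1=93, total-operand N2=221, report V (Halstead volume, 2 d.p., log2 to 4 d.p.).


Formula: V = N * log2(η), where N = N1 + N2 and η = η1 + η2
η = 17 + 41 = 58
N = 93 + 221 = 314
log2(58) ≈ 5.8580
V = 314 * 5.8580 = 1839.41

1839.41


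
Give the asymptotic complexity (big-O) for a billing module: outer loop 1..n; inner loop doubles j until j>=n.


Reasoning: linear outer times logarithmic inner
Complexity: O(n log n)

O(n log n)


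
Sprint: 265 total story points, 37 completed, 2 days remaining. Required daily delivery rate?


Formula: Required rate = Remaining points / Days left
Remaining = 265 - 37 = 228 points
Required rate = 228 / 2 = 114.0 points/day

114.0 points/day


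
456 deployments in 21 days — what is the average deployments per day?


Formula: deployments per day = releases / days
= 456 / 21
= 21.714 deploys/day
(equivalently, 152.0 deploys/week)

21.714 deploys/day


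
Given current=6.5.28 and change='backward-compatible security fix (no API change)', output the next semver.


Current: 6.5.28
Change category: 'backward-compatible security fix (no API change)' → patch bump
SemVer rule: patch bump → increment PATCH (MAJOR and MINOR unchanged)
New: 6.5.29

6.5.29


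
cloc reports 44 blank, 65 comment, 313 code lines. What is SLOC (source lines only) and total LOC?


Total LOC = blank + comment + code
Total LOC = 44 + 65 + 313 = 422
SLOC (source only) = code = 313

Total LOC: 422, SLOC: 313


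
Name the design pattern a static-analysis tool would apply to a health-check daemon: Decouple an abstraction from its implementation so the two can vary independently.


This matches the Bridge pattern

Bridge


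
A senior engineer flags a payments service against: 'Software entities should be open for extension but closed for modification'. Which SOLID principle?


This describes the Open/Closed Principle (OCP)

Open/Closed Principle (OCP)


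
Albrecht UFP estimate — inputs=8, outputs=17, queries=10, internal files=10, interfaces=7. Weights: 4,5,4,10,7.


UFP = EI*4 + EO*5 + EQ*4 + ILF*10 + EIF*7
UFP = 8*4 + 17*5 + 10*4 + 10*10 + 7*7
UFP = 32 + 85 + 40 + 100 + 49
UFP = 306

306


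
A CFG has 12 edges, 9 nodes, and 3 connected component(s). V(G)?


Formula: V(G) = E - N + 2P
V(G) = 12 - 9 + 2*3
V(G) = 3 + 6
V(G) = 9

9


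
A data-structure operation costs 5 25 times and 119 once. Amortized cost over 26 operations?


Formula: Amortized cost = Total cost / Operations
Total cost = (25 * 5) + (1 * 119)
Total cost = 125 + 119 = 244
Amortized = 244 / 26 = 9.3846

9.3846


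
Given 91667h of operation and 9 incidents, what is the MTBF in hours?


Formula: MTBF = Total operating time / Number of failures
MTBF = 91667 / 9
MTBF = 10185.22 hours

10185.22 hours


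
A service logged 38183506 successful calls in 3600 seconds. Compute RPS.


Formula: throughput = requests / seconds
throughput = 38183506 / 3600
throughput = 10606.53 requests/second

10606.53 requests/second


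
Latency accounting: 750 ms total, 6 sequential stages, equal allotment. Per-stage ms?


Formula: per_stage = total_budget / stages
per_stage = 750 / 6
per_stage = 125.0 ms

125.0 ms


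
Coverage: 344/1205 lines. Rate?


Coverage = covered / total * 100
Coverage = 344 / 1205 * 100
Coverage = 28.55%

28.55%


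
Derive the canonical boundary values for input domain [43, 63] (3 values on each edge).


Range: [43, 63]
Boundaries: just below min, min, min+1, max-1, max, just above max
Values: [42, 43, 44, 62, 63, 64]

[42, 43, 44, 62, 63, 64]


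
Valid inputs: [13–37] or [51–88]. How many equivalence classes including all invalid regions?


Valid ranges: [13,37] and [51,88]
Class 1: x < 13 — invalid
Class 2: 13 ≤ x ≤ 37 — valid
Class 3: 37 < x < 51 — invalid (gap between ranges)
Class 4: 51 ≤ x ≤ 88 — valid
Class 5: x > 88 — invalid
Total equivalence classes: 5

5 equivalence classes


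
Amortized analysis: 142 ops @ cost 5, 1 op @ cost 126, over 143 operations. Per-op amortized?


Formula: Amortized cost = Total cost / Operations
Total cost = (142 * 5) + (1 * 126)
Total cost = 710 + 126 = 836
Amortized = 836 / 143 = 5.8462

5.8462


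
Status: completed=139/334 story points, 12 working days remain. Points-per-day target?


Formula: Required rate = Remaining points / Days left
Remaining = 334 - 139 = 195 points
Required rate = 195 / 12 = 16.25 points/day

16.25 points/day


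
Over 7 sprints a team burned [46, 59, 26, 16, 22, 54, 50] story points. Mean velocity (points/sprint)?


Formula: Avg velocity = Total points / Number of sprints
Points: [46, 59, 26, 16, 22, 54, 50]
Sum = 46 + 59 + 26 + 16 + 22 + 54 + 50 = 273
Avg velocity = 273 / 7 = 39.0 points/sprint

39.0 points/sprint


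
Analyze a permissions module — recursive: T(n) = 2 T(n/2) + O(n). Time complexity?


Reasoning: master theorem case 2 (merge-sort recurrence)
Complexity: O(n log n)

O(n log n)


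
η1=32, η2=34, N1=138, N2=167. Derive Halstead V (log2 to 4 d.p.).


Formula: V = N * log2(η), where N = N1 + N2 and η = η1 + η2
η = 32 + 34 = 66
N = 138 + 167 = 305
log2(66) ≈ 6.0444
V = 305 * 6.0444 = 1843.54

1843.54


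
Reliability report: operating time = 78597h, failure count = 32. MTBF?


Formula: MTBF = Total operating time / Number of failures
MTBF = 78597 / 32
MTBF = 2456.16 hours

2456.16 hours


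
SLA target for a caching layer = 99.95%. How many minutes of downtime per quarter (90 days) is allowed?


Formula: allowed downtime = period * (100 - SLA) / 100
Period (quarter (90 days)) = 129600 minutes
Unavailability fraction = (100 - 99.95) / 100
Allowed downtime = 129600 * (100 - 99.95) / 100
Allowed downtime = 64.8 minutes

64.8 minutes


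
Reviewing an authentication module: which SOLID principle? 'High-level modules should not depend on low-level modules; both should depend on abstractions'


This describes the Dependency Inversion Principle (DIP)

Dependency Inversion Principle (DIP)


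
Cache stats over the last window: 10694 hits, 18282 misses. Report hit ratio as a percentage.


Formula: hit rate = hits / (hits + misses) * 100
hit rate = 10694 / (10694 + 18282) * 100
hit rate = 10694 / 28976 * 100
hit rate = 36.91%

36.91%


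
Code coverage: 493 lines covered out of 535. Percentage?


Coverage = covered / total * 100
Coverage = 493 / 535 * 100
Coverage = 92.15%

92.15%


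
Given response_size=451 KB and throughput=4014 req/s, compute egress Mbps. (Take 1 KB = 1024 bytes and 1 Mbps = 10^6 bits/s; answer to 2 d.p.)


Formula: Mbps = payload_bytes * RPS * 8 / 1e6
Payload per request = 451 KB = 451 * 1024 = 461824 bytes
Total bytes/sec = 461824 * 4014 = 1853761536
Total bits/sec = 1853761536 * 8 = 14830092288
Mbps = 14830092288 / 1e6 = 14830.09

14830.09 Mbps


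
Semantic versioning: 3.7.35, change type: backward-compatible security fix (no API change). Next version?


Current: 3.7.35
Change category: 'backward-compatible security fix (no API change)' → patch bump
SemVer rule: patch bump → increment PATCH (MAJOR and MINOR unchanged)
New: 3.7.36

3.7.36


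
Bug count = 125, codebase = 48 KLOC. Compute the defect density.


Defect density = defects / KLOC
Defect density = 125 / 48
Defect density = 2.604 defects/KLOC

2.604 defects/KLOC


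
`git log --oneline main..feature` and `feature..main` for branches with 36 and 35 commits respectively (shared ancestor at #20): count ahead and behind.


Common ancestor: commit #20
feature commits after divergence: 36 - 20 = 16
main commits after divergence: 35 - 20 = 15
feature is 16 commits ahead of main
main is 15 commits ahead of feature

feature ahead: 16, main ahead: 15


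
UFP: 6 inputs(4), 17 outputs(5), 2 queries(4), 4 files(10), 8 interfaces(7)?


UFP = EI*4 + EO*5 + EQ*4 + ILF*10 + EIF*7
UFP = 6*4 + 17*5 + 2*4 + 4*10 + 8*7
UFP = 24 + 85 + 8 + 40 + 56
UFP = 213

213


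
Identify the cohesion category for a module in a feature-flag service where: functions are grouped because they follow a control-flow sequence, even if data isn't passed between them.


Reasoning: Grouped by order of execution within a routine, not by data flow
Type: Procedural cohesion

Procedural cohesion


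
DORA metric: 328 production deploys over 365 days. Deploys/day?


Formula: deployments per day = releases / days
= 328 / 365
= 0.899 deploys/day
(equivalently, 6.29 deploys/week)

0.899 deploys/day


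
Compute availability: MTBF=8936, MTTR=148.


Availability = MTBF / (MTBF + MTTR)
Availability = 8936 / (8936 + 148)
Availability = 8936 / 9084
Availability = 98.3708%

98.3708%


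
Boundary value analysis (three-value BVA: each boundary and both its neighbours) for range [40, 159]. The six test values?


Range: [40, 159]
Boundaries: just below min, min, min+1, max-1, max, just above max
Values: [39, 40, 41, 158, 159, 160]

[39, 40, 41, 158, 159, 160]


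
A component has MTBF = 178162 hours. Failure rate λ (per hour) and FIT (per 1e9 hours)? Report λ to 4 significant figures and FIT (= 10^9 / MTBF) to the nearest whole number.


Formula: λ = 1 / MTBF; FIT = λ × 1e9 = 1e9 / MTBF
λ = 1 / 178162 ≈ 5.613e-06 failures/hour
FIT = 1e9 / 178162 ≈ 5613 failures per 1e9 hours (nearest whole number)

λ = 5.613e-06 /h, FIT = 5613


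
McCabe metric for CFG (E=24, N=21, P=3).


Formula: V(G) = E - N + 2P
V(G) = 24 - 21 + 2*3
V(G) = 3 + 6
V(G) = 9

9


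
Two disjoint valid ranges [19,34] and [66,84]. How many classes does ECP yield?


Valid ranges: [19,34] and [66,84]
Class 1: x < 19 — invalid
Class 2: 19 ≤ x ≤ 34 — valid
Class 3: 34 < x < 66 — invalid (gap between ranges)
Class 4: 66 ≤ x ≤ 84 — valid
Class 5: x > 84 — invalid
Total equivalence classes: 5

5 equivalence classes


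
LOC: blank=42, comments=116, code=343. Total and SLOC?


Total LOC = blank + comment + code
Total LOC = 42 + 116 + 343 = 501
SLOC (source only) = code = 343

Total LOC: 501, SLOC: 343


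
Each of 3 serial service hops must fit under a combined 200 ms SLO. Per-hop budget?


Formula: per_stage = total_budget / stages
per_stage = 200 / 3
per_stage = 66.67 ms

66.67 ms


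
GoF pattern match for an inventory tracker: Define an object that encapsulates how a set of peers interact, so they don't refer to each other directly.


This matches the Mediator pattern

Mediator


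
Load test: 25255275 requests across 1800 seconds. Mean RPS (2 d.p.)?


Formula: throughput = requests / seconds
throughput = 25255275 / 1800
throughput = 14030.71 requests/second

14030.71 requests/second


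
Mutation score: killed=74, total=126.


Mutation score = killed / total * 100
Mutation score = 74 / 126 * 100
Mutation score = 58.73%

58.73%


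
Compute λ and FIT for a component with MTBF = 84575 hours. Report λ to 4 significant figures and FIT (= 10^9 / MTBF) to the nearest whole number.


Formula: λ = 1 / MTBF; FIT = λ × 1e9 = 1e9 / MTBF
λ = 1 / 84575 ≈ 1.182e-05 failures/hour
FIT = 1e9 / 84575 ≈ 11824 failures per 1e9 hours (nearest whole number)

λ = 1.182e-05 /h, FIT = 11824


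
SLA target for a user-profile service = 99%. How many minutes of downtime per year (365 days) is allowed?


Formula: allowed downtime = period * (100 - SLA) / 100
Period (year (365 days)) = 525600 minutes
Unavailability fraction = (100 - 99.0) / 100
Allowed downtime = 525600 * (100 - 99.0) / 100
Allowed downtime = 5256.0 minutes

5256.0 minutes


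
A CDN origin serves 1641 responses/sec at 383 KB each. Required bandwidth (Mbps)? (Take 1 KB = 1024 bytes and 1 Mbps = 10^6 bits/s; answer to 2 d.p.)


Formula: Mbps = payload_bytes * RPS * 8 / 1e6
Payload per request = 383 KB = 383 * 1024 = 392192 bytes
Total bytes/sec = 392192 * 1641 = 643587072
Total bits/sec = 643587072 * 8 = 5148696576
Mbps = 5148696576 / 1e6 = 5148.7

5148.7 Mbps


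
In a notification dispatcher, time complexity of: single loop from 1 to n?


Reasoning: one pass through n items
Complexity: O(n)

O(n)


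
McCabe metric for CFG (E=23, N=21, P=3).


Formula: V(G) = E - N + 2P
V(G) = 23 - 21 + 2*3
V(G) = 2 + 6
V(G) = 8

8


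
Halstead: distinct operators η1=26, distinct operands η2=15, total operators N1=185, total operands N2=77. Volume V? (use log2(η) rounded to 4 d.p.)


Formula: V = N * log2(η), where N = N1 + N2 and η = η1 + η2
η = 26 + 15 = 41
N = 185 + 77 = 262
log2(41) ≈ 5.3576
V = 262 * 5.3576 = 1403.69

1403.69


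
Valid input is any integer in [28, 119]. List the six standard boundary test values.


Range: [28, 119]
Boundaries: just below min, min, min+1, max-1, max, just above max
Values: [27, 28, 29, 118, 119, 120]

[27, 28, 29, 118, 119, 120]


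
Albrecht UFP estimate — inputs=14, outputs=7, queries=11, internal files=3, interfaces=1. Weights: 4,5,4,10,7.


UFP = EI*4 + EO*5 + EQ*4 + ILF*10 + EIF*7
UFP = 14*4 + 7*5 + 11*4 + 3*10 + 1*7
UFP = 56 + 35 + 44 + 30 + 7
UFP = 172

172


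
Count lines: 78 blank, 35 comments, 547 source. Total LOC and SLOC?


Total LOC = blank + comment + code
Total LOC = 78 + 35 + 547 = 660
SLOC (source only) = code = 547

Total LOC: 660, SLOC: 547


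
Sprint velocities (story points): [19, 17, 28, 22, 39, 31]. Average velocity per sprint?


Formula: Avg velocity = Total points / Number of sprints
Points: [19, 17, 28, 22, 39, 31]
Sum = 19 + 17 + 28 + 22 + 39 + 31 = 156
Avg velocity = 156 / 6 = 26.0 points/sprint

26.0 points/sprint


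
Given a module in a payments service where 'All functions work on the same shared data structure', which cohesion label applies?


Reasoning: Functions share data
Type: Communicational cohesion

Communicational cohesion


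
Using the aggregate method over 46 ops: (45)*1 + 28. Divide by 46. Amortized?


Formula: Amortized cost = Total cost / Operations
Total cost = (45 * 1) + (1 * 28)
Total cost = 45 + 28 = 73
Amortized = 73 / 46 = 1.587

1.587


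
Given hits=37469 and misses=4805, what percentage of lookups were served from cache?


Formula: hit rate = hits / (hits + misses) * 100
hit rate = 37469 / (37469 + 4805) * 100
hit rate = 37469 / 42274 * 100
hit rate = 88.63%

88.63%


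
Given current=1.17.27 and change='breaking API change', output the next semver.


Current: 1.17.27
Change category: 'breaking API change' → major bump
SemVer rule: major bump → increment MAJOR, reset MINOR and PATCH to 0
New: 2.0.0

2.0.0


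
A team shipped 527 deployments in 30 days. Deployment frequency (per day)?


Formula: deployments per day = releases / days
= 527 / 30
= 17.567 deploys/day
(equivalently, 122.97 deploys/week)

17.567 deploys/day


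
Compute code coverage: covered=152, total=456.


Coverage = covered / total * 100
Coverage = 152 / 456 * 100
Coverage = 33.33%

33.33%


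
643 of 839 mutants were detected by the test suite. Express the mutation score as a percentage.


Mutation score = killed / total * 100
Mutation score = 643 / 839 * 100
Mutation score = 76.64%

76.64%


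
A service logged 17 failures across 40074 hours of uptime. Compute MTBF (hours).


Formula: MTBF = Total operating time / Number of failures
MTBF = 40074 / 17
MTBF = 2357.29 hours

2357.29 hours


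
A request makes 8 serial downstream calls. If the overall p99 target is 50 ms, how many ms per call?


Formula: per_stage = total_budget / stages
per_stage = 50 / 8
per_stage = 6.25 ms

6.25 ms


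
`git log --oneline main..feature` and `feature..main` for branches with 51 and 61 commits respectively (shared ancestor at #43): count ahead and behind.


Common ancestor: commit #43
feature commits after divergence: 51 - 43 = 8
main commits after divergence: 61 - 43 = 18
feature is 8 commits ahead of main
main is 18 commits ahead of feature

feature ahead: 8, main ahead: 18


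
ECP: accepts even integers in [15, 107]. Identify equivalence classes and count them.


Constraint: even integers in [15, 107]
Class 1: x < 15 — out-of-range invalid
Class 2: x in [15,107] but odd — wrong type invalid
Class 3: x in [15,107] and even — valid
Class 4: x > 107 — out-of-range invalid
Total equivalence classes: 4

4 equivalence classes


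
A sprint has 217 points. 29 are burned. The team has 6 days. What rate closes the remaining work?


Formula: Required rate = Remaining points / Days left
Remaining = 217 - 29 = 188 points
Required rate = 188 / 6 = 31.33 points/day

31.33 points/day


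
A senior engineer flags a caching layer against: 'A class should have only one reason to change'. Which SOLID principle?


This describes the Single Responsibility Principle (SRP)

Single Responsibility Principle (SRP)


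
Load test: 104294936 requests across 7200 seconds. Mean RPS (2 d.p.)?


Formula: throughput = requests / seconds
throughput = 104294936 / 7200
throughput = 14485.41 requests/second

14485.41 requests/second


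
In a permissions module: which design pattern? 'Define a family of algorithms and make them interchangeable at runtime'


This matches the Strategy pattern

Strategy


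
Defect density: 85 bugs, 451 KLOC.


Defect density = defects / KLOC
Defect density = 85 / 451
Defect density = 0.188 defects/KLOC

0.188 defects/KLOC


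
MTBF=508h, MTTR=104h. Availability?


Availability = MTBF / (MTBF + MTTR)
Availability = 508 / (508 + 104)
Availability = 508 / 612
Availability = 83.0065%

83.0065%


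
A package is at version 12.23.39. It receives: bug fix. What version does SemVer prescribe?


Current: 12.23.39
Change category: 'bug fix' → patch bump
SemVer rule: patch bump → increment PATCH (MAJOR and MINOR unchanged)
New: 12.23.40

12.23.40


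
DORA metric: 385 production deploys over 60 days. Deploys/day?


Formula: deployments per day = releases / days
= 385 / 60
= 6.417 deploys/day
(equivalently, 44.92 deploys/week)

6.417 deploys/day


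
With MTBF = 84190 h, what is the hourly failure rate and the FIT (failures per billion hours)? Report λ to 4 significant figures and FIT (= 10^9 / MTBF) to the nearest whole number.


Formula: λ = 1 / MTBF; FIT = λ × 1e9 = 1e9 / MTBF
λ = 1 / 84190 ≈ 1.188e-05 failures/hour
FIT = 1e9 / 84190 ≈ 11878 failures per 1e9 hours (nearest whole number)

λ = 1.188e-05 /h, FIT = 11878


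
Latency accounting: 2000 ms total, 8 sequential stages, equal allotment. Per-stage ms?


Formula: per_stage = total_budget / stages
per_stage = 2000 / 8
per_stage = 250.0 ms

250.0 ms


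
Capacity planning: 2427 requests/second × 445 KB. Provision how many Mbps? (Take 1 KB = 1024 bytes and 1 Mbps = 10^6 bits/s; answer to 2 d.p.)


Formula: Mbps = payload_bytes * RPS * 8 / 1e6
Payload per request = 445 KB = 445 * 1024 = 455680 bytes
Total bytes/sec = 455680 * 2427 = 1105935360
Total bits/sec = 1105935360 * 8 = 8847482880
Mbps = 8847482880 / 1e6 = 8847.48

8847.48 Mbps


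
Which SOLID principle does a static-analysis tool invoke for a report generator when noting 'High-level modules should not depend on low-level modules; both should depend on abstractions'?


This describes the Dependency Inversion Principle (DIP)

Dependency Inversion Principle (DIP)


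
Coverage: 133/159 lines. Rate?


Coverage = covered / total * 100
Coverage = 133 / 159 * 100
Coverage = 83.65%

83.65%


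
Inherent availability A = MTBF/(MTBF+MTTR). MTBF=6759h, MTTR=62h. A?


Availability = MTBF / (MTBF + MTTR)
Availability = 6759 / (6759 + 62)
Availability = 6759 / 6821
Availability = 99.091%

99.091%


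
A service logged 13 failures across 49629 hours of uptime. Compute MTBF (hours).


Formula: MTBF = Total operating time / Number of failures
MTBF = 49629 / 13
MTBF = 3817.62 hours

3817.62 hours


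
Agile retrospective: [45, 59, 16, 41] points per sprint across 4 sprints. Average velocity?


Formula: Avg velocity = Total points / Number of sprints
Points: [45, 59, 16, 41]
Sum = 45 + 59 + 16 + 41 = 161
Avg velocity = 161 / 4 = 40.25 points/sprint

40.25 points/sprint


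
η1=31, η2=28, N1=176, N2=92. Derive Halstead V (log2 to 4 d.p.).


Formula: V = N * log2(η), where N = N1 + N2 and η = η1 + η2
η = 31 + 28 = 59
N = 176 + 92 = 268
log2(59) ≈ 5.8826
V = 268 * 5.8826 = 1576.54

1576.54


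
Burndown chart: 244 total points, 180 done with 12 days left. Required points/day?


Formula: Required rate = Remaining points / Days left
Remaining = 244 - 180 = 64 points
Required rate = 64 / 12 = 5.33 points/day

5.33 points/day


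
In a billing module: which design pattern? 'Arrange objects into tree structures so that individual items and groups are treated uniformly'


This matches the Composite pattern

Composite


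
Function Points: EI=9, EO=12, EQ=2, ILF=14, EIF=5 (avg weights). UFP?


UFP = EI*4 + EO*5 + EQ*4 + ILF*10 + EIF*7
UFP = 9*4 + 12*5 + 2*4 + 14*10 + 5*7
UFP = 36 + 60 + 8 + 140 + 35
UFP = 279

279


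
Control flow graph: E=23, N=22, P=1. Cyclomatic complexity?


Formula: V(G) = E - N + 2P
V(G) = 23 - 22 + 2*1
V(G) = 1 + 2
V(G) = 3

3


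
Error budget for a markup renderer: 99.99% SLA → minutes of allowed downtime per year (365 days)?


Formula: allowed downtime = period * (100 - SLA) / 100
Period (year (365 days)) = 525600 minutes
Unavailability fraction = (100 - 99.99) / 100
Allowed downtime = 525600 * (100 - 99.99) / 100
Allowed downtime = 52.56 minutes

52.56 minutes


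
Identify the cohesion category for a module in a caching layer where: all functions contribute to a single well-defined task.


Reasoning: Best: single purpose
Type: Functional cohesion

Functional cohesion
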